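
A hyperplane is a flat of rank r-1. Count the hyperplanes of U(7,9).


Hyperplanes of U(7,9) are flats of rank 6.
In a uniform matroid, these are exactly the (6)-element subsets.
Count = C(9,6) = 9! / (6! * 3!) = 84.

84


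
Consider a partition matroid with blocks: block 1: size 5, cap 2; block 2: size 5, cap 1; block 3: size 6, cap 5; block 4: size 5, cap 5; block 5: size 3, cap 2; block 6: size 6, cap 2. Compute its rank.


Rank of a partition matroid = sum of min(|Si|, ci) for each block.
= min(5,2) + min(5,1) + min(6,5) + min(5,5) + min(3,2) + min(6,2)
= 2 + 1 + 5 + 5 + 2 + 2
= 17.

17


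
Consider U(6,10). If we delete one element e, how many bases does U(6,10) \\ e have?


Deleting e from U(6,10) gives U(6,9) since n > r.
Bases of U(6,9) = C(9,6) = 9! / (6! * 3!) = 84.

84


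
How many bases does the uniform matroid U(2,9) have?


Bases of U(2,9) are all 2-element subsets of the 9-element ground set.
Number of bases = C(9,2).
C(9,2) = (9 * 8) / (1 * 2) = 36.

36


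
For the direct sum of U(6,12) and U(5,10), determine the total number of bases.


Bases of a direct sum M1 + M2: |B| = |B(M1)| * |B(M2)|.
|B(U(6,12))| = C(12,6) = 924.
|B(U(5,10))| = C(10,5) = 252.
Total bases = 924 * 252 = 232848.

232848


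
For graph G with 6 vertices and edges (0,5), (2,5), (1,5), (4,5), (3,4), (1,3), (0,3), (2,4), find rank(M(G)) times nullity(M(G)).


r(M) = |V| - c = 6 - 1 = 5.
nullity = |E| - r(M) = 8 - 5 = 3.
Product = 5 * 3 = 15.

15


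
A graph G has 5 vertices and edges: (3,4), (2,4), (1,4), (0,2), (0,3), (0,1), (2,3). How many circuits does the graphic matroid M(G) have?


A circuit in a graphic matroid = edge set of a simple cycle.
G has 5 vertices and 7 edges.
Enumerating all minimal edge subsets forming cycles...
Total circuits found: 7.

7


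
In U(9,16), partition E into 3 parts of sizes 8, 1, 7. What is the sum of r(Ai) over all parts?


r(Ai) = min(|Ai|, 9) for each part.
Sum = min(8,9) + min(1,9) + min(7,9)
    = 8 + 1 + 7
    = 16.

16


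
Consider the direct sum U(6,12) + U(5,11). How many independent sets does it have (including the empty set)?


For a direct sum, |I(M1+M2)| = |I(M1)| * |I(M2)|.
|I(U(6,12))| = sum C(12,k) for k=0..6 = 2510.
|I(U(5,11))| = sum C(11,k) for k=0..5 = 1024.
Total = 2510 * 1024 = 2570240.

2570240


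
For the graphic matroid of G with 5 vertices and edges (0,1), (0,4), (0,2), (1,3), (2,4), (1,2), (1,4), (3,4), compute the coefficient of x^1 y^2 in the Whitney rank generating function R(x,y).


R(x,y) = sum over A in 2^E of x^(r(E)-r(A)) * y^(|A|-r(A)).
G has 5 vertices, 8 edges. r(E) = 4.
Enumerate all 2^8 = 256 subsets.
Count subsets with r(E)-r(A)=1 and |A|-r(A)=2: 8.

8


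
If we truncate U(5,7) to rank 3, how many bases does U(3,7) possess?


Truncating U(5,7) to rank 3 gives U(3,7).
Bases of U(3,7) are all 3-element subsets of 7 elements.
Number of bases = C(7,3) = (7 * 6 * 5) / (1 * 2 * 3) = 35.

35


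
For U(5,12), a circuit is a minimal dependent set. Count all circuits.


In U(5,12), circuits are the (6)-element subsets.
Any set of 6 elements is dependent, and removing any one element gives
an independent set of size 5, so it is a minimal dependent set.
Number of circuits = C(12,6) = 924.

924


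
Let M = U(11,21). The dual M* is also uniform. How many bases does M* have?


The dual of U(r,n) is U(n-r, n) = U(10,21).
Bases of U(10,21) are all (10)-element subsets.
|B(M*)| = C(21,10) = 21! / (10! * 11!) = 352716.

352716


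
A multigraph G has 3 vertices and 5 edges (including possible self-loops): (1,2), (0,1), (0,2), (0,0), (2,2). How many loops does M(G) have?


In a graphic matroid, a loop is a self-loop edge (u,u) with rank 0.
Examining all 5 edges for self-loops...
Self-loops found: (0,0), (2,2)
Number of loops = 2.

2


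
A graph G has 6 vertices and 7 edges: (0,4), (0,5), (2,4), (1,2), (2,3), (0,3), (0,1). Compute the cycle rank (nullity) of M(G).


Cycle rank (nullity) = |E| - r(M) = |E| - (|V| - c).
|E| = 7, |V| = 6, c = 1.
Nullity = 7 - (6 - 1) = 7 - 5 = 2.

2


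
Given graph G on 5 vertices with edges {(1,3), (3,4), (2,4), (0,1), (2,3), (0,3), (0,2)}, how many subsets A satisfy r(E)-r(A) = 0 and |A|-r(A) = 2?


R(x,y) = sum over A in 2^E of x^(r(E)-r(A)) * y^(|A|-r(A)).
G has 5 vertices, 7 edges. r(E) = 4.
Enumerate all 2^7 = 128 subsets.
Count subsets with r(E)-r(A)=0 and |A|-r(A)=2: 7.

7


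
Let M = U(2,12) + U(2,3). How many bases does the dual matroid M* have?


(M1+M2)* = M1* + M2*.
M1* = U(10,12), bases: C(12,10) = 66.
M2* = U(1,3), bases: C(3,1) = 3.
|B(M*)| = 66 * 3 = 198.

198


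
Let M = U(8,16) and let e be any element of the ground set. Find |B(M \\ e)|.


Deleting e from U(8,16) gives U(8,15) since n > r.
Bases of U(8,15) = (15 choose 8) = 6435.

6435


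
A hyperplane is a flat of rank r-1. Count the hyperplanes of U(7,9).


Hyperplanes of U(7,9) are flats of rank 6.
In a uniform matroid, these are exactly the (6)-element subsets.
Count = C(9,6) = 9! / (6! * 3!) = 84.

84


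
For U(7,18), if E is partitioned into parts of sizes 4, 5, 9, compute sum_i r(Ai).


r(Ai) = min(|Ai|, 7) for each part.
Sum = min(4,7) + min(5,7) + min(9,7)
    = 4 + 5 + 7
    = 16.

16


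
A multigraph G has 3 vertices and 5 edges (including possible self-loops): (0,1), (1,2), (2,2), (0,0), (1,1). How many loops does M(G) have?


In a graphic matroid, a loop is a self-loop edge (u,u) with rank 0.
Examining all 5 edges for self-loops...
Self-loops found: (2,2), (0,0), (1,1)
Number of loops = 3.

3


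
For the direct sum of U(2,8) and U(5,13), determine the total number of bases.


Bases of a direct sum M1 + M2: |B| = |B(M1)| * |B(M2)|.
|B(U(2,8))| = C(8,2) = 28.
|B(U(5,13))| = C(13,5) = 1287.
Total bases = 28 * 1287 = 36036.

36036


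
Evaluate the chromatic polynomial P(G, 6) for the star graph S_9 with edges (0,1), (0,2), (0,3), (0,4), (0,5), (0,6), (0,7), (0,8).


P(tree, k) = k * (k-1)^(8) for any tree on 9 vertices.
P(6) = 6 * 5^8 = 6 * 390625 = 2343750.

2343750


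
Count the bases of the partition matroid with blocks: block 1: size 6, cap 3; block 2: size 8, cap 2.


A basis picks exactly ci elements from block i.
Number of bases = product of C(|Si|, ci).
= C(6,3) * C(8,2)
= 20 * 28
= 560.

560


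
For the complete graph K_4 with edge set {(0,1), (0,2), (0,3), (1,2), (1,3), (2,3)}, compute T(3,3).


T(K_4; x,y) = x^3 + 3x^2 + 4xy + 2x + y^3 + 3y^2 + 2y.
Substituting x=3, y=3:
= 27 + 27 + 36 + 6 + 27 + 27 + 6
= 156.

156


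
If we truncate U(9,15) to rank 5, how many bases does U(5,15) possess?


Truncating U(9,15) to rank 5 gives U(5,15).
Bases of U(5,15) are all 5-element subsets of 15 elements.
Number of bases = C(15,5) = 15! / (5! * 10!) = 3003.

3003


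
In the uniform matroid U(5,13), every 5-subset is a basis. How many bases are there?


Bases of U(5,13) are all 5-element subsets of the 13-element ground set.
Number of bases = C(13,5).
C(13,5) = 13! / (5! * 8!) = 1287.

1287


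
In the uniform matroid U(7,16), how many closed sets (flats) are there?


Flats of U(7,16): every subset of size < 7 is a flat, plus E itself.
Count = (16 choose 0) + (16 choose 1) + (16 choose 2) + (16 choose 3) + (16 choose 4) + (16 choose 5) + (16 choose 6) + 1
     = 1 + 16 + 120 + 560 + 1820 + 4368 + 8008 + 1
     = 14894.

14894


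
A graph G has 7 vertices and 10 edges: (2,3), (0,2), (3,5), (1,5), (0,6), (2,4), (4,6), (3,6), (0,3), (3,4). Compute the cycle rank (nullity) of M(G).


Cycle rank (nullity) = |E| - r(M) = |E| - (|V| - c).
|E| = 10, |V| = 7, c = 1.
Nullity = 10 - (7 - 1) = 10 - 6 = 4.

4


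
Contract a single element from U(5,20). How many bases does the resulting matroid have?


Contracting e from U(5,20) gives U(4,19).
Bases of U(4,19) = C(19,4) = 19! / (4! * 15!) = 3876.

3876


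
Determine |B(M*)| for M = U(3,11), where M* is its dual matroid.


The dual of U(r,n) is U(n-r, n) = U(8,11).
Bases of U(8,11) are all (8)-element subsets.
|B(M*)| = C(11,8) = 165.

165


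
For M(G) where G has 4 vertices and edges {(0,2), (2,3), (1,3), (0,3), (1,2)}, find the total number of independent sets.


An independent set in a graphic matroid is an acyclic edge subset.
G has 4 vertices and 5 edges.
Enumerate all 2^5 = 32 subsets, checking for acyclicity.
Total independent sets = 24.

24


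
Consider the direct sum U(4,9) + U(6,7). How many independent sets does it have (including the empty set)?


For a direct sum, |I(M1+M2)| = |I(M1)| * |I(M2)|.
|I(U(4,9))| = sum C(9,k) for k=0..4 = 256.
|I(U(6,7))| = sum C(7,k) for k=0..6 = 127.
Total = 256 * 127 = 32512.

32512


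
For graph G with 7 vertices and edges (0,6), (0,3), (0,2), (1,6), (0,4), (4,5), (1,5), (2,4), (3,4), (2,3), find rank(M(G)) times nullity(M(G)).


r(M) = |V| - c = 7 - 1 = 6.
nullity = |E| - r(M) = 10 - 6 = 4.
Product = 6 * 4 = 24.

24


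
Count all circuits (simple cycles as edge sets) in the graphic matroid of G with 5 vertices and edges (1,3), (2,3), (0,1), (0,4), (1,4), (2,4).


A circuit in a graphic matroid = edge set of a simple cycle.
G has 5 vertices and 6 edges.
Enumerating all minimal edge subsets forming cycles...
Total circuits found: 3.

3


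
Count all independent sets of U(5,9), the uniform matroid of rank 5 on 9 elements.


Independent sets of U(5,9) are all subsets of size <= 5.
Count = C(9,0) + C(9,1) + C(9,2) + C(9,3) + C(9,4) + C(9,5)
     = 1 + 9 + 36 + 84 + 126 + 126
     = 382.

382


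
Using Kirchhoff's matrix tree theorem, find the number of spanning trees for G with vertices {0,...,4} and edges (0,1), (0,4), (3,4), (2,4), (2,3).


By Kirchhoff's matrix tree theorem, the number of spanning trees equals
the determinant of any cofactor of the Laplacian matrix L.
G has 5 vertices and 5 edges.
Computing the (4 x 4) cofactor determinant gives 3.

3


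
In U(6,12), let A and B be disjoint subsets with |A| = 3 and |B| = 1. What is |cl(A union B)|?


|A union B| = 3 + 1 = 4 (disjoint).
In U(6,12), cl(S) = S if |S| < 6, else cl(S) = E.
Since 4 < 6, cl(A union B) = A union B.
|cl(A union B)| = 4.

4


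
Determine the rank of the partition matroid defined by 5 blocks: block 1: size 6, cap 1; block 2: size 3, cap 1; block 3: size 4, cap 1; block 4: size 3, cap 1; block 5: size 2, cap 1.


Rank of a partition matroid = sum of min(|Si|, ci) for each block.
= min(6,1) + min(3,1) + min(4,1) + min(3,1) + min(2,1)
= 1 + 1 + 1 + 1 + 1
= 5.

5


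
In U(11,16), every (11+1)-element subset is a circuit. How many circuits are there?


In U(11,16), circuits are the (12)-element subsets.
Any set of 12 elements is dependent, and removing any one element gives
an independent set of size 11, so it is a minimal dependent set.
Number of circuits = C(16,12) = 1820.

1820


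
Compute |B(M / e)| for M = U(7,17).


Contracting e from U(7,17) gives U(6,16).
Bases of U(6,16) = C(16,6) = 16! / (6! * 10!) = 8008.

8008


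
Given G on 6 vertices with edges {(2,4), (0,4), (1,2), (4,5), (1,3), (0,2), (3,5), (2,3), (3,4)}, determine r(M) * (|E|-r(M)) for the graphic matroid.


r(M) = |V| - c = 6 - 1 = 5.
nullity = |E| - r(M) = 9 - 5 = 4.
Product = 5 * 4 = 20.

20


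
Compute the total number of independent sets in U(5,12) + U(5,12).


For a direct sum, |I(M1+M2)| = |I(M1)| * |I(M2)|.
|I(U(5,12))| = sum C(12,k) for k=0..5 = 1586.
|I(U(5,12))| = sum C(12,k) for k=0..5 = 1586.
Total = 1586 * 1586 = 2515396.

2515396


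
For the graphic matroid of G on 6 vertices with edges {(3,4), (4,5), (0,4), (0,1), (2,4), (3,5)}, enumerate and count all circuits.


A circuit in a graphic matroid = edge set of a simple cycle.
G has 6 vertices and 6 edges.
Enumerating all minimal edge subsets forming cycles...
Total circuits found: 1.

1


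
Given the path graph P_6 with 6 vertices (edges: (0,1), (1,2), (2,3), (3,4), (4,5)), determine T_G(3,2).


A path on 6 vertices is a tree with 5 edges.
T(x,y) = x^(5) for any tree.
T(3,2) = 3^5 = 243.

243


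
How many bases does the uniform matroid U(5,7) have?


Bases of U(5,7) are all 5-element subsets of the 7-element ground set.
Number of bases = C(7,5).
C(7,5) = 21.

21


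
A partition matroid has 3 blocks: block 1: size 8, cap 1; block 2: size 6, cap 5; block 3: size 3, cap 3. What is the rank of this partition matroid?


Rank of a partition matroid = sum of min(|Si|, ci) for each block.
= min(8,1) + min(6,5) + min(3,3)
= 1 + 5 + 3
= 9.

9


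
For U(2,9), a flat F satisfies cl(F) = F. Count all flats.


Flats of U(2,9): every subset of size < 2 is a flat, plus E itself.
Count = (9 choose 0) + (9 choose 1) + 1
     = 1 + 9 + 1
     = 11.

11


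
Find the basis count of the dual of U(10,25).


The dual of U(r,n) is U(n-r, n) = U(15,25).
Bases of U(15,25) are all (15)-element subsets.
|B(M*)| = (25 choose 15) = 3268760.

3268760


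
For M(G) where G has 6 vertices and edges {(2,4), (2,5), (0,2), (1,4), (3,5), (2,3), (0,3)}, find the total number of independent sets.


An independent set in a graphic matroid is an acyclic edge subset.
G has 6 vertices and 7 edges.
Enumerate all 2^7 = 128 subsets, checking for acyclicity.
Total independent sets = 96.

96


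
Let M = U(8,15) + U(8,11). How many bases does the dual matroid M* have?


(M1+M2)* = M1* + M2*.
M1* = U(7,15), bases: C(15,7) = 6435.
M2* = U(3,11), bases: C(11,3) = 165.
|B(M*)| = 6435 * 165 = 1061775.

1061775


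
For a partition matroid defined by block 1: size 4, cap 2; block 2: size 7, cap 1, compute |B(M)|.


A basis picks exactly ci elements from block i.
Number of bases = product of C(|Si|, ci).
= C(4,2) * C(7,1)
= 6 * 7
= 42.

42


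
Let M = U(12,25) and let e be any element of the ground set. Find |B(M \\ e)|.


Deleting e from U(12,25) gives U(12,24) since n > r.
Bases of U(12,24) = C(24,12) = 2704156.

2704156


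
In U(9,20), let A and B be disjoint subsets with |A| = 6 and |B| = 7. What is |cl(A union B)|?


|A union B| = 6 + 7 = 13 (disjoint).
In U(9,20), cl(S) = S if |S| < 9, else cl(S) = E.
Since 13 >= 9, cl(A union B) = E.
|cl(A union B)| = 20.

20


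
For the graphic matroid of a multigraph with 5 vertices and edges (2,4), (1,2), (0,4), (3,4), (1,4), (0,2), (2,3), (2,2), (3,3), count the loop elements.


In a graphic matroid, a loop is a self-loop edge (u,u) with rank 0.
Examining all 9 edges for self-loops...
Self-loops found: (2,2), (3,3)
Number of loops = 2.

2


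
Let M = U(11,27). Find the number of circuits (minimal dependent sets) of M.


In U(11,27), circuits are the (12)-element subsets.
Any set of 12 elements is dependent, and removing any one element gives
an independent set of size 11, so it is a minimal dependent set.
Number of circuits = (27 choose 12) = 17383860.

17383860


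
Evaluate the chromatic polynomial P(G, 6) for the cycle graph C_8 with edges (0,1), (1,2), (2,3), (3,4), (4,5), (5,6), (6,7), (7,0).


P(C_8, k) = (k-1)^8 + (-1)^8*(k-1).
P(6) = (5)^8 + 5
= 390625 + 5 = 390630.

390630


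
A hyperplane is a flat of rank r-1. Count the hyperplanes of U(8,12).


Hyperplanes of U(8,12) are flats of rank 7.
In a uniform matroid, these are exactly the (7)-element subsets.
Count = C(12,7) = 12! / (7! * 5!) = 792.

792


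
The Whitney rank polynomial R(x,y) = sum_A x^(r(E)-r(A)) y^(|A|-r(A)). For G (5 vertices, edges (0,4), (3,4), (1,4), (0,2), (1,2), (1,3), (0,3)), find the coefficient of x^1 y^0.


R(x,y) = sum over A in 2^E of x^(r(E)-r(A)) * y^(|A|-r(A)).
G has 5 vertices, 7 edges. r(E) = 4.
Enumerate all 2^7 = 128 subsets.
Count subsets with r(E)-r(A)=1 and |A|-r(A)=0: 33.

33


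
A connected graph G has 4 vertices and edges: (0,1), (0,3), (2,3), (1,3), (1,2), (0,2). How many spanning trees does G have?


By Kirchhoff's matrix tree theorem, the number of spanning trees equals
the determinant of any cofactor of the Laplacian matrix L.
G has 4 vertices and 6 edges.
Computing the (3 x 3) cofactor determinant gives 16.

16


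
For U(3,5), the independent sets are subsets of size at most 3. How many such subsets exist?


Independent sets of U(3,5) are all subsets of size <= 3.
Count = C(5,0) + C(5,1) + C(5,2) + C(5,3)
     = 1 + 5 + 10 + 10
     = 26.

26


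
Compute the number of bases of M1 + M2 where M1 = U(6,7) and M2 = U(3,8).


Bases of a direct sum M1 + M2: |B| = |B(M1)| * |B(M2)|.
|B(U(6,7))| = C(7,6) = 7.
|B(U(3,8))| = C(8,3) = 56.
Total bases = 7 * 56 = 392.

392


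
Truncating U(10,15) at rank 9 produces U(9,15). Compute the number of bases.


Truncating U(10,15) to rank 9 gives U(9,15).
Bases of U(9,15) are all 9-element subsets of 15 elements.
Number of bases = (15 choose 9) = 5005.

5005


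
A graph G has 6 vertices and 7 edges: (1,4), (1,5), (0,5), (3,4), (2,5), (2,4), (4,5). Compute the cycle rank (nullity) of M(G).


Cycle rank (nullity) = |E| - r(M) = |E| - (|V| - c).
|E| = 7, |V| = 6, c = 1.
Nullity = 7 - (6 - 1) = 7 - 5 = 2.

2


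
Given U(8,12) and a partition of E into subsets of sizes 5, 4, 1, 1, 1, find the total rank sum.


r(Ai) = min(|Ai|, 8) for each part.
Sum = min(5,8) + min(4,8) + min(1,8) + min(1,8) + min(1,8)
    = 5 + 4 + 1 + 1 + 1
    = 12.

12


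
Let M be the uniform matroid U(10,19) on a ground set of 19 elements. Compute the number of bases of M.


Bases of U(10,19) are all 10-element subsets of the 19-element ground set.
Number of bases = C(19,10).
(19 choose 10) = 92378.

92378


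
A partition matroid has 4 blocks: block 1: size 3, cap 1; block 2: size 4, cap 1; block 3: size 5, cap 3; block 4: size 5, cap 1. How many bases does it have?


A basis picks exactly ci elements from block i.
Number of bases = product of C(|Si|, ci).
= C(3,1) * C(4,1) * C(5,3) * C(5,1)
= 3 * 4 * 10 * 5
= 600.

600


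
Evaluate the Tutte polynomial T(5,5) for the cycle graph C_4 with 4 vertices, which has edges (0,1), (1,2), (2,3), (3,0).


T(C_4; x,y) = x + x^2 + ... + x^(3) + y.
T(5,5) = 5^1 + 5^2 + 5^3 + 5
= 5 + 25 + 125 + 5
= 160.

160


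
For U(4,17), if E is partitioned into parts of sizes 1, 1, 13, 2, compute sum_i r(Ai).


r(Ai) = min(|Ai|, 4) for each part.
Sum = min(1,4) + min(1,4) + min(13,4) + min(2,4)
    = 1 + 1 + 4 + 2
    = 8.

8


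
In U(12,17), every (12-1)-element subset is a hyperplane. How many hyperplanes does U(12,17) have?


Hyperplanes of U(12,17) are flats of rank 11.
In a uniform matroid, these are exactly the (11)-element subsets.
Count = (17 choose 11) = 12376.

12376


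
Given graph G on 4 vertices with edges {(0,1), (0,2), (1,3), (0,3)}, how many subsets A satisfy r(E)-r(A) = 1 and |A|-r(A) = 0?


R(x,y) = sum over A in 2^E of x^(r(E)-r(A)) * y^(|A|-r(A)).
G has 4 vertices, 4 edges. r(E) = 3.
Enumerate all 2^4 = 16 subsets.
Count subsets with r(E)-r(A)=1 and |A|-r(A)=0: 6.

6


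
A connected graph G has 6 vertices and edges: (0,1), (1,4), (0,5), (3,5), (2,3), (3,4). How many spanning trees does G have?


By Kirchhoff's matrix tree theorem, the number of spanning trees equals
the determinant of any cofactor of the Laplacian matrix L.
G has 6 vertices and 6 edges.
Computing the (5 x 5) cofactor determinant gives 5.

5


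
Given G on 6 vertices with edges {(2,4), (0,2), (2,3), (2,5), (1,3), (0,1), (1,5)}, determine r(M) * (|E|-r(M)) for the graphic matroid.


r(M) = |V| - c = 6 - 1 = 5.
nullity = |E| - r(M) = 7 - 5 = 2.
Product = 5 * 2 = 10.

10


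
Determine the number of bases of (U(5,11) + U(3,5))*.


(M1+M2)* = M1* + M2*.
M1* = U(6,11), bases: C(11,6) = 462.
M2* = U(2,5), bases: C(5,2) = 10.
|B(M*)| = 462 * 10 = 4620.

4620


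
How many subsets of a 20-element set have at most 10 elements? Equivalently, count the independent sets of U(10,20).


Independent sets of U(10,20) are all subsets of size <= 10.
Count = (20 choose 0) + (20 choose 1) + (20 choose 2) + (20 choose 3) + (20 choose 4) + (20 choose 5) + (20 choose 6) + (20 choose 7) + (20 choose 8) + (20 choose 9) + (20 choose 10)
     = 1 + 20 + 190 + 1140 + 4845 + 15504 + 38760 + 77520 + 125970 + 167960 + 184756
     = 616666.

616666


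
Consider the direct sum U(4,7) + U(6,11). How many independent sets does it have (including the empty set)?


For a direct sum, |I(M1+M2)| = |I(M1)| * |I(M2)|.
|I(U(4,7))| = sum C(7,k) for k=0..4 = 99.
|I(U(6,11))| = sum C(11,k) for k=0..6 = 1486.
Total = 99 * 1486 = 147114.

147114


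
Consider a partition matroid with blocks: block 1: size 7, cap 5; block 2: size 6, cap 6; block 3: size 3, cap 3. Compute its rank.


Rank of a partition matroid = sum of min(|Si|, ci) for each block.
= min(7,5) + min(6,6) + min(3,3)
= 5 + 6 + 3
= 14.

14


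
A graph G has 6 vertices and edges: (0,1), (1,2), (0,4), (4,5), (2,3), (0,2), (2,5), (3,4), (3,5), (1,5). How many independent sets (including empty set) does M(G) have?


An independent set in a graphic matroid is an acyclic edge subset.
G has 6 vertices and 10 edges.
Enumerate all 2^10 = 1024 subsets, checking for acyclicity.
Total independent sets = 478.

478


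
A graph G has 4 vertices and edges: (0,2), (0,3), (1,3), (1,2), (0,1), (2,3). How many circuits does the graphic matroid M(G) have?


A circuit in a graphic matroid = edge set of a simple cycle.
G has 4 vertices and 6 edges.
Enumerating all minimal edge subsets forming cycles...
Total circuits found: 7.

7


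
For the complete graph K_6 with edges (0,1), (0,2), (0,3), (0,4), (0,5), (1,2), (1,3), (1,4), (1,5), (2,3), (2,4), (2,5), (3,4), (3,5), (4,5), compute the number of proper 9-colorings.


P(K_6, k) = k(k-1)(k-2)...(k-5).
P(9) = (9) * (8) * (7) * (6) * (5) * (4) = 60480.

60480


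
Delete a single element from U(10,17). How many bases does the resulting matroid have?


Deleting e from U(10,17) gives U(10,16) since n > r.
Bases of U(10,16) = (16 choose 10) = 8008.

8008


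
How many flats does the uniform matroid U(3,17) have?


Flats of U(3,17): every subset of size < 3 is a flat, plus E itself.
Count = C(17,0) + C(17,1) + C(17,2) + 1
     = 1 + 17 + 136 + 1
     = 155.

155


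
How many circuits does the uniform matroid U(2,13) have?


In U(2,13), circuits are the (3)-element subsets.
Any set of 3 elements is dependent, and removing any one element gives
an independent set of size 2, so it is a minimal dependent set.
Number of circuits = C(13,3) = (13 * 12 * 11) / (1 * 2 * 3) = 286.

286


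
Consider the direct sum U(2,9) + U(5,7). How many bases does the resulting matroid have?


Bases of a direct sum M1 + M2: |B| = |B(M1)| * |B(M2)|.
|B(U(2,9))| = C(9,2) = 36.
|B(U(5,7))| = C(7,5) = 21.
Total bases = 36 * 21 = 756.

756


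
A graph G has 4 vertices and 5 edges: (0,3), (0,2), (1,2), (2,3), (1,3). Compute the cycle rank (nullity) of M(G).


Cycle rank (nullity) = |E| - r(M) = |E| - (|V| - c).
|E| = 5, |V| = 4, c = 1.
Nullity = 5 - (4 - 1) = 5 - 3 = 2.

2


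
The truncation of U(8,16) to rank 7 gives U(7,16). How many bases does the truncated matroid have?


Truncating U(8,16) to rank 7 gives U(7,16).
Bases of U(7,16) are all 7-element subsets of 16 elements.
Number of bases = C(16,7) = 16! / (7! * 9!) = 11440.

11440


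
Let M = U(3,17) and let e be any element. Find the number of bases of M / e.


Contracting e from U(3,17) gives U(2,16).
Bases of U(2,16) = (16 choose 2) = 120.

120


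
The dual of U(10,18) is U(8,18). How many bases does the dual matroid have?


The dual of U(r,n) is U(n-r, n) = U(8,18).
Bases of U(8,18) are all (8)-element subsets.
|B(M*)| = C(18,8) = 43758.

43758


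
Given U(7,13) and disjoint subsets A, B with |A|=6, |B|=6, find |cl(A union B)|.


|A union B| = 6 + 6 = 12 (disjoint).
In U(7,13), cl(S) = S if |S| < 7, else cl(S) = E.
Since 12 >= 7, cl(A union B) = E.
|cl(A union B)| = 13.

13


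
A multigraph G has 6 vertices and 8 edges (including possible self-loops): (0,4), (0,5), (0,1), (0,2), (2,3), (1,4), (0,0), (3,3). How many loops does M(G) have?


In a graphic matroid, a loop is a self-loop edge (u,u) with rank 0.
Examining all 8 edges for self-loops...
Self-loops found: (0,0), (3,3)
Number of loops = 2.

2


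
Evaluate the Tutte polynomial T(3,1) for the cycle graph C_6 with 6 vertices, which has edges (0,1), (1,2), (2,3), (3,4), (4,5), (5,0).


T(C_6; x,y) = x + x^2 + ... + x^(5) + y.
T(3,1) = 3^1 + 3^2 + 3^3 + 3^4 + 3^5 + 1
= 3 + 9 + 27 + 81 + 243 + 1
= 364.

364


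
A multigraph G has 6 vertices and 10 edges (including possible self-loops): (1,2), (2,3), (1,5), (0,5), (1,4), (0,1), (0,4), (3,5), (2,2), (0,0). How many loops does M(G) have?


In a graphic matroid, a loop is a self-loop edge (u,u) with rank 0.
Examining all 10 edges for self-loops...
Self-loops found: (2,2), (0,0)
Number of loops = 2.

2


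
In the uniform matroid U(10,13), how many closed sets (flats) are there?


Flats of U(10,13): every subset of size < 10 is a flat, plus E itself.
Count = C(13,0) + C(13,1) + C(13,2) + C(13,3) + C(13,4) + C(13,5) + C(13,6) + C(13,7) + C(13,8) + C(13,9) + 1
     = 1 + 13 + 78 + 286 + 715 + 1287 + 1716 + 1716 + 1287 + 715 + 1
     = 7815.

7815


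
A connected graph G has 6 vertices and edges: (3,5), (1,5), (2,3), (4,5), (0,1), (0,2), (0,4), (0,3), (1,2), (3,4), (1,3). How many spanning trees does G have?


By Kirchhoff's matrix tree theorem, the number of spanning trees equals
the determinant of any cofactor of the Laplacian matrix L.
G has 6 vertices and 11 edges.
Computing the (5 x 5) cofactor determinant gives 209.

209


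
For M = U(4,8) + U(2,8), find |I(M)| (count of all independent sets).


For a direct sum, |I(M1+M2)| = |I(M1)| * |I(M2)|.
|I(U(4,8))| = sum C(8,k) for k=0..4 = 163.
|I(U(2,8))| = sum C(8,k) for k=0..2 = 37.
Total = 163 * 37 = 6031.

6031


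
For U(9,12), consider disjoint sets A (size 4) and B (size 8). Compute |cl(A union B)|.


|A union B| = 4 + 8 = 12 (disjoint).
In U(9,12), cl(S) = S if |S| < 9, else cl(S) = E.
Since 12 >= 9, cl(A union B) = E.
|cl(A union B)| = 12.

12


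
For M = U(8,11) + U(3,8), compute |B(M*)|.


(M1+M2)* = M1* + M2*.
M1* = U(3,11), bases: C(11,3) = 165.
M2* = U(5,8), bases: C(8,5) = 56.
|B(M*)| = 165 * 56 = 9240.

9240


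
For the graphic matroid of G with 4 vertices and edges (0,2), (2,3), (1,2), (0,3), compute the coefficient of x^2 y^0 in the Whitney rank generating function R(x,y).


R(x,y) = sum over A in 2^E of x^(r(E)-r(A)) * y^(|A|-r(A)).
G has 4 vertices, 4 edges. r(E) = 3.
Enumerate all 2^4 = 16 subsets.
Count subsets with r(E)-r(A)=2 and |A|-r(A)=0: 4.

4


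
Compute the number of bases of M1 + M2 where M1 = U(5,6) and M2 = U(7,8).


Bases of a direct sum M1 + M2: |B| = |B(M1)| * |B(M2)|.
|B(U(5,6))| = C(6,5) = 6.
|B(U(7,8))| = C(8,7) = 8.
Total bases = 6 * 8 = 48.

48


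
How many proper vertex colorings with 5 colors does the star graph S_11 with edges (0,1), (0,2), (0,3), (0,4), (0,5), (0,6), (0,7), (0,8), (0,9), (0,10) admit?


P(tree, k) = k * (k-1)^(10) for any tree on 11 vertices.
P(5) = 5 * 4^10 = 5 * 1048576 = 5242880.

5242880


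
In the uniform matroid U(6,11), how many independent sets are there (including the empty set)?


Independent sets of U(6,11) are all subsets of size <= 6.
Count = C(11,0) + C(11,1) + C(11,2) + C(11,3) + C(11,4) + C(11,5) + C(11,6)
     = 1 + 11 + 55 + 165 + 330 + 462 + 462
     = 1486.

1486


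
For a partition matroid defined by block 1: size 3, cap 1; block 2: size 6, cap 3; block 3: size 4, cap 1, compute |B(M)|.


A basis picks exactly ci elements from block i.
Number of bases = product of C(|Si|, ci).
= C(3,1) * C(6,3) * C(4,1)
= 3 * 20 * 4
= 240.

240


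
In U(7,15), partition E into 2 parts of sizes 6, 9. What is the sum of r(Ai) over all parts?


r(Ai) = min(|Ai|, 7) for each part.
Sum = min(6,7) + min(9,7)
    = 6 + 7
    = 13.

13


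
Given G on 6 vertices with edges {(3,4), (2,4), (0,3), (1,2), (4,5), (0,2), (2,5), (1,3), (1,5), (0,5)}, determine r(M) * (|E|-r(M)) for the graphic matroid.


r(M) = |V| - c = 6 - 1 = 5.
nullity = |E| - r(M) = 10 - 5 = 5.
Product = 5 * 5 = 25.

25


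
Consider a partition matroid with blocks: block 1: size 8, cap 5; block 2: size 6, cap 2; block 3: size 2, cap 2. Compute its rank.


Rank of a partition matroid = sum of min(|Si|, ci) for each block.
= min(8,5) + min(6,2) + min(2,2)
= 5 + 2 + 2
= 9.

9


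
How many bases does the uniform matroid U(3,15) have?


Bases of U(3,15) are all 3-element subsets of the 15-element ground set.
Number of bases = C(15,3).
C(15,3) = (15 * 14 * 13) / (1 * 2 * 3) = 455.

455


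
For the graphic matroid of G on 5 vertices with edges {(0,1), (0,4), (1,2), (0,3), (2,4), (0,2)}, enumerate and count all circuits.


A circuit in a graphic matroid = edge set of a simple cycle.
G has 5 vertices and 6 edges.
Enumerating all minimal edge subsets forming cycles...
Total circuits found: 3.

3


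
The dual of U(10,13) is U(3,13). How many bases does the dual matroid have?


The dual of U(r,n) is U(n-r, n) = U(3,13).
Bases of U(3,13) are all (3)-element subsets.
|B(M*)| = C(13,3) = (13 * 12 * 11) / (1 * 2 * 3) = 286.

286


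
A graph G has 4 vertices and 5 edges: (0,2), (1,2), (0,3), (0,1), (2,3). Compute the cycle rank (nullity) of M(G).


Cycle rank (nullity) = |E| - r(M) = |E| - (|V| - c).
|E| = 5, |V| = 4, c = 1.
Nullity = 5 - (4 - 1) = 5 - 3 = 2.

2


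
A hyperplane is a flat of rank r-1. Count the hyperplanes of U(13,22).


Hyperplanes of U(13,22) are flats of rank 12.
In a uniform matroid, these are exactly the (12)-element subsets.
Count = C(22,12) = 646646.

646646


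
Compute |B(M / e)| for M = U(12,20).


Contracting e from U(12,20) gives U(11,19).
Bases of U(11,19) = C(19,11) = 75582.

75582


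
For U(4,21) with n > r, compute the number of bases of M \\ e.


Deleting e from U(4,21) gives U(4,20) since n > r.
Bases of U(4,20) = (20 choose 4) = 4845.

4845


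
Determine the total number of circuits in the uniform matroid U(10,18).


In U(10,18), circuits are the (11)-element subsets.
Any set of 11 elements is dependent, and removing any one element gives
an independent set of size 10, so it is a minimal dependent set.
Number of circuits = (18 choose 11) = 31824.

31824


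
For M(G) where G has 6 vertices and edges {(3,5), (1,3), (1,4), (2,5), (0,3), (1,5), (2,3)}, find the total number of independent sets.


An independent set in a graphic matroid is an acyclic edge subset.
G has 6 vertices and 7 edges.
Enumerate all 2^7 = 128 subsets, checking for acyclicity.
Total independent sets = 96.

96


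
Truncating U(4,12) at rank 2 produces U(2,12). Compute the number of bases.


Truncating U(4,12) to rank 2 gives U(2,12).
Bases of U(2,12) are all 2-element subsets of 12 elements.
Number of bases = C(12,2) = (12 * 11) / (1 * 2) = 66.

66


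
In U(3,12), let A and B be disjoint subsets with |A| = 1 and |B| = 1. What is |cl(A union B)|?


|A union B| = 1 + 1 = 2 (disjoint).
In U(3,12), cl(S) = S if |S| < 3, else cl(S) = E.
Since 2 < 3, cl(A union B) = A union B.
|cl(A union B)| = 2.

2


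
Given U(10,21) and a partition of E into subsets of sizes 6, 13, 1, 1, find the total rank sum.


r(Ai) = min(|Ai|, 10) for each part.
Sum = min(6,10) + min(13,10) + min(1,10) + min(1,10)
    = 6 + 10 + 1 + 1
    = 18.

18


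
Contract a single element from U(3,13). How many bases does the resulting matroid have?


Contracting e from U(3,13) gives U(2,12).
Bases of U(2,12) = C(12,2) = 12! / (2! * 10!) = 66.

66


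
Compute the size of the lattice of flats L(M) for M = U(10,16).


Flats of U(10,16): every subset of size < 10 is a flat, plus E itself.
Count = (16 choose 0) + (16 choose 1) + (16 choose 2) + (16 choose 3) + (16 choose 4) + (16 choose 5) + (16 choose 6) + (16 choose 7) + (16 choose 8) + (16 choose 9) + 1
     = 1 + 16 + 120 + 560 + 1820 + 4368 + 8008 + 11440 + 12870 + 11440 + 1
     = 50644.

50644


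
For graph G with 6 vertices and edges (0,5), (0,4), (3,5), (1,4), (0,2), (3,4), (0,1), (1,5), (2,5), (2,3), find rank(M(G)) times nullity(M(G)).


r(M) = |V| - c = 6 - 1 = 5.
nullity = |E| - r(M) = 10 - 5 = 5.
Product = 5 * 5 = 25.

25


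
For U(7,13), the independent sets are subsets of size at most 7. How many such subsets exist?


Independent sets of U(7,13) are all subsets of size <= 7.
Count = (13 choose 0) + (13 choose 1) + (13 choose 2) + (13 choose 3) + (13 choose 4) + (13 choose 5) + (13 choose 6) + (13 choose 7)
     = 1 + 13 + 78 + 286 + 715 + 1287 + 1716 + 1716
     = 5812.

5812


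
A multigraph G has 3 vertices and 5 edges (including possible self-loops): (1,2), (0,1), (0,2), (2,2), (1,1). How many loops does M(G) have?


In a graphic matroid, a loop is a self-loop edge (u,u) with rank 0.
Examining all 5 edges for self-loops...
Self-loops found: (2,2), (1,1)
Number of loops = 2.

2


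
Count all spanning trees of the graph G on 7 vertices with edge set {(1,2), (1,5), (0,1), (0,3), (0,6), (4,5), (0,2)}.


By Kirchhoff's matrix tree theorem, the number of spanning trees equals
the determinant of any cofactor of the Laplacian matrix L.
G has 7 vertices and 7 edges.
Computing the (6 x 6) cofactor determinant gives 3.

3


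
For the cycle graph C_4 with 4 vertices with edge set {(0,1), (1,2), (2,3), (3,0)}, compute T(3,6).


T(C_4; x,y) = x + x^2 + ... + x^(3) + y.
T(3,6) = 3^1 + 3^2 + 3^3 + 6
= 3 + 9 + 27 + 6
= 45.

45


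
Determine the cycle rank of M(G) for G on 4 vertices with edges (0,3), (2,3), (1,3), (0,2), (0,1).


Cycle rank (nullity) = |E| - r(M) = |E| - (|V| - c).
|E| = 5, |V| = 4, c = 1.
Nullity = 5 - (4 - 1) = 5 - 3 = 2.

2


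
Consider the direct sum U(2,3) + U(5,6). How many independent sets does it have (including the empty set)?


For a direct sum, |I(M1+M2)| = |I(M1)| * |I(M2)|.
|I(U(2,3))| = sum C(3,k) for k=0..2 = 7.
|I(U(5,6))| = sum C(6,k) for k=0..5 = 63.
Total = 7 * 63 = 441.

441


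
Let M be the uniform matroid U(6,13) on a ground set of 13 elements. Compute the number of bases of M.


Bases of U(6,13) are all 6-element subsets of the 13-element ground set.
Number of bases = C(13,6).
C(13,6) = 13! / (6! * 7!) = 1716.

1716


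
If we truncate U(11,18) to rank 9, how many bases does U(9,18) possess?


Truncating U(11,18) to rank 9 gives U(9,18).
Bases of U(9,18) are all 9-element subsets of 18 elements.
Number of bases = (18 choose 9) = 48620.

48620


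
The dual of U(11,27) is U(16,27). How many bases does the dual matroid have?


The dual of U(r,n) is U(n-r, n) = U(16,27).
Bases of U(16,27) are all (16)-element subsets.
|B(M*)| = (27 choose 16) = 13037895.

13037895


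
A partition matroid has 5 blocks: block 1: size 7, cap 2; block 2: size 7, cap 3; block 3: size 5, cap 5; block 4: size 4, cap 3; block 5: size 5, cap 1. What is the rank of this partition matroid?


Rank of a partition matroid = sum of min(|Si|, ci) for each block.
= min(7,2) + min(7,3) + min(5,5) + min(4,3) + min(5,1)
= 2 + 3 + 5 + 3 + 1
= 14.

14


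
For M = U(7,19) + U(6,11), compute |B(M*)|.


(M1+M2)* = M1* + M2*.
M1* = U(12,19), bases: C(19,12) = 50388.
M2* = U(5,11), bases: C(11,5) = 462.
|B(M*)| = 50388 * 462 = 23279256.

23279256


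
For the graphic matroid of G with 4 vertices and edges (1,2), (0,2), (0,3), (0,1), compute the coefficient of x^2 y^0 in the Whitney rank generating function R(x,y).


R(x,y) = sum over A in 2^E of x^(r(E)-r(A)) * y^(|A|-r(A)).
G has 4 vertices, 4 edges. r(E) = 3.
Enumerate all 2^4 = 16 subsets.
Count subsets with r(E)-r(A)=2 and |A|-r(A)=0: 4.

4


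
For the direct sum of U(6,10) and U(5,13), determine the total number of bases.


Bases of a direct sum M1 + M2: |B| = |B(M1)| * |B(M2)|.
|B(U(6,10))| = C(10,6) = 210.
|B(U(5,13))| = C(13,5) = 1287.
Total bases = 210 * 1287 = 270270.

270270


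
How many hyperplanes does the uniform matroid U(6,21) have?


Hyperplanes of U(6,21) are flats of rank 5.
In a uniform matroid, these are exactly the (5)-element subsets.
Count = (21 choose 5) = 20349.

20349


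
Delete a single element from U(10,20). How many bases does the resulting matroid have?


Deleting e from U(10,20) gives U(10,19) since n > r.
Bases of U(10,19) = C(19,10) = 92378.

92378


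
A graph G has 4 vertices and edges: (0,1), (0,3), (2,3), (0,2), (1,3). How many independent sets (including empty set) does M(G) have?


An independent set in a graphic matroid is an acyclic edge subset.
G has 4 vertices and 5 edges.
Enumerate all 2^5 = 32 subsets, checking for acyclicity.
Total independent sets = 24.

24


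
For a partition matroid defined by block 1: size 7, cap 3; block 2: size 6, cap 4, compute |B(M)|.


A basis picks exactly ci elements from block i.
Number of bases = product of C(|Si|, ci).
= C(7,3) * C(6,4)
= 35 * 15
= 525.

525


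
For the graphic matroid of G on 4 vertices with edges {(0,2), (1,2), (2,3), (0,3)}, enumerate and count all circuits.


A circuit in a graphic matroid = edge set of a simple cycle.
G has 4 vertices and 4 edges.
Enumerating all minimal edge subsets forming cycles...
Total circuits found: 1.

1


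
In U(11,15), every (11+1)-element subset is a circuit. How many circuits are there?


In U(11,15), circuits are the (12)-element subsets.
Any set of 12 elements is dependent, and removing any one element gives
an independent set of size 11, so it is a minimal dependent set.
Number of circuits = C(15,12) = 15! / (12! * 3!) = 455.

455


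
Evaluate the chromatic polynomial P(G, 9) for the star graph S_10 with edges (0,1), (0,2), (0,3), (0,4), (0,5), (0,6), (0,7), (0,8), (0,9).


P(tree, k) = k * (k-1)^(9) for any tree on 10 vertices.
P(9) = 9 * 8^9 = 9 * 134217728 = 1207959552.

1207959552


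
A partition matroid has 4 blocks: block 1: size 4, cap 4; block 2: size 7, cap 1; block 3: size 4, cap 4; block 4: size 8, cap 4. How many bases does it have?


A basis picks exactly ci elements from block i.
Number of bases = product of C(|Si|, ci).
= C(4,4) * C(7,1) * C(4,4) * C(8,4)
= 1 * 7 * 1 * 70
= 490.

490


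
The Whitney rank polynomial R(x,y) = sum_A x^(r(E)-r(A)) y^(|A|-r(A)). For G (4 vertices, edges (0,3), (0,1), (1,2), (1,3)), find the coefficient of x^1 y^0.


R(x,y) = sum over A in 2^E of x^(r(E)-r(A)) * y^(|A|-r(A)).
G has 4 vertices, 4 edges. r(E) = 3.
Enumerate all 2^4 = 16 subsets.
Count subsets with r(E)-r(A)=1 and |A|-r(A)=0: 6.

6


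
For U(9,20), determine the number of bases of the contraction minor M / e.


Contracting e from U(9,20) gives U(8,19).
Bases of U(8,19) = C(19,8) = 75582.

75582


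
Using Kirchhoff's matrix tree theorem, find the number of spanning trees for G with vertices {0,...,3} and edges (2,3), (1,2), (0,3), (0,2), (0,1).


By Kirchhoff's matrix tree theorem, the number of spanning trees equals
the determinant of any cofactor of the Laplacian matrix L.
G has 4 vertices and 5 edges.
Computing the (3 x 3) cofactor determinant gives 8.

8


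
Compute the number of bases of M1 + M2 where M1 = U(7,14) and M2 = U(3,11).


Bases of a direct sum M1 + M2: |B| = |B(M1)| * |B(M2)|.
|B(U(7,14))| = C(14,7) = 3432.
|B(U(3,11))| = C(11,3) = 165.
Total bases = 3432 * 165 = 566280.

566280


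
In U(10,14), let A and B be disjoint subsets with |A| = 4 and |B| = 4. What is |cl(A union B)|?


|A union B| = 4 + 4 = 8 (disjoint).
In U(10,14), cl(S) = S if |S| < 10, else cl(S) = E.
Since 8 < 10, cl(A union B) = A union B.
|cl(A union B)| = 8.

8


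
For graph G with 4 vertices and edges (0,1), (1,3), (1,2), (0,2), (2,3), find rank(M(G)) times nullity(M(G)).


r(M) = |V| - c = 4 - 1 = 3.
nullity = |E| - r(M) = 5 - 3 = 2.
Product = 3 * 2 = 6.

6


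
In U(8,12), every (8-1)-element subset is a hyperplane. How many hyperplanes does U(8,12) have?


Hyperplanes of U(8,12) are flats of rank 7.
In a uniform matroid, these are exactly the (7)-element subsets.
Count = C(12,7) = 12! / (7! * 5!) = 792.

792
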